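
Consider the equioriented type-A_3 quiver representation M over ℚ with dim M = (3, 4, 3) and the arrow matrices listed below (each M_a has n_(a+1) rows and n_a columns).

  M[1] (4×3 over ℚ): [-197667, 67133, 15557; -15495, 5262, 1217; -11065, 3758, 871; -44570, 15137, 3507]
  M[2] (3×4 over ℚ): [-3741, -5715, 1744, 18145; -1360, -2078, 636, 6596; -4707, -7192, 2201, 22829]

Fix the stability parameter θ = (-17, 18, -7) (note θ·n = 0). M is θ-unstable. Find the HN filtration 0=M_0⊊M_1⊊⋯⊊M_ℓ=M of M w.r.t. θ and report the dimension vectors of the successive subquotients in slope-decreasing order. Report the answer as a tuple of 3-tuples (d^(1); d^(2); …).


Interval decomposition of M: I[1,3]^3, I[2,2].
HN type (ℓ=3): μ^(1)=18; μ^(2)=11/2; μ^(3)=-17

((0, 1, 0); (0, 3, 3); (3, 0, 0))


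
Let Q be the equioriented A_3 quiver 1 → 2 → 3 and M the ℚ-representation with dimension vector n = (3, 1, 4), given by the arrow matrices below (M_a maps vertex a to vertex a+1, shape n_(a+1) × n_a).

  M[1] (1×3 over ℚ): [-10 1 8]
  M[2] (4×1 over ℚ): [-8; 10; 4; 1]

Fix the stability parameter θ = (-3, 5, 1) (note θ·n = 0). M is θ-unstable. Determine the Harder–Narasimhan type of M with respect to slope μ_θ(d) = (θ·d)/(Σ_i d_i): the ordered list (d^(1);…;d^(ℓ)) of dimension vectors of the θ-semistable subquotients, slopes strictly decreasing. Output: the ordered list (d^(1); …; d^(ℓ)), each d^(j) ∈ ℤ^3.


Interval decomposition of M: I[1,1]^2, I[1,3], I[3,3]^3.
HN type (ℓ=3): μ^(1)=3; μ^(2)=1; μ^(3)=-3

((0, 1, 1); (0, 0, 3); (3, 0, 0))


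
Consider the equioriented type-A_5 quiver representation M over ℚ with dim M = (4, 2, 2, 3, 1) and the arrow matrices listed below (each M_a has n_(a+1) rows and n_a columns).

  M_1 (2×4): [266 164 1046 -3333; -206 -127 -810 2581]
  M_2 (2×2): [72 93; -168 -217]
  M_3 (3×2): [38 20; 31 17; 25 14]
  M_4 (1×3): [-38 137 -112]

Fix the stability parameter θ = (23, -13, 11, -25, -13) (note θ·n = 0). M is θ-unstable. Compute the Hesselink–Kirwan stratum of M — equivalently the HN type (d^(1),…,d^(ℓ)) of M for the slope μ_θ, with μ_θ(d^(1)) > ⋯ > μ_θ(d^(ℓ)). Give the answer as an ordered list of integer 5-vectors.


Via rank(M_{q-1}∘⋯∘M_p): M ≅ I[1,1]^2, I[1,2], I[1,5], I[3,4], I[4,4].
μ_θ-semistable layers: μ^(1)=23; μ^(2)=5; μ^(3)=-17/5; μ^(4)=-7; μ^(5)=-25

((2, 0, 0, 0, 0); (1, 1, 0, 0, 0); (1, 1, 1, 1, 1); (0, 0, 1, 1, 0); (0, 0, 0, 1, 0))


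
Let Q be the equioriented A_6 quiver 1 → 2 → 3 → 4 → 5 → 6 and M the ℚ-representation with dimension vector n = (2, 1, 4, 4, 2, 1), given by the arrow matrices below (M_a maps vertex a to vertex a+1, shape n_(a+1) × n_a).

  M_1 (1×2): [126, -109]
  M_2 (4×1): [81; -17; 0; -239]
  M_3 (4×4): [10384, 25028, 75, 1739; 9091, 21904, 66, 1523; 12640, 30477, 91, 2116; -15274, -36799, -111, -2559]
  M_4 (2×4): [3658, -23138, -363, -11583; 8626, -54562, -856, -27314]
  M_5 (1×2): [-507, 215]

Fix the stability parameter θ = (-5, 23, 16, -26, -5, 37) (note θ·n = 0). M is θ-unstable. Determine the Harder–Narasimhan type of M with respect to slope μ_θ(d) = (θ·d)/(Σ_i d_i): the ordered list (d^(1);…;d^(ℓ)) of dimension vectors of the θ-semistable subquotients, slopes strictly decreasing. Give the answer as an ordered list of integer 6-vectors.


Barcode: M ≅ I[1,1], I[1,6], I[3,4]^2, I[3,5]. HN layers by μ_θ (3 steps, strictly decreasing):
  μ^(1)=37; μ^(2)=2; μ^(3)=-5

((0, 0, 0, 0, 0, 1); (0, 1, 1, 1, 1, 0); (2, 0, 3, 3, 1, 0))


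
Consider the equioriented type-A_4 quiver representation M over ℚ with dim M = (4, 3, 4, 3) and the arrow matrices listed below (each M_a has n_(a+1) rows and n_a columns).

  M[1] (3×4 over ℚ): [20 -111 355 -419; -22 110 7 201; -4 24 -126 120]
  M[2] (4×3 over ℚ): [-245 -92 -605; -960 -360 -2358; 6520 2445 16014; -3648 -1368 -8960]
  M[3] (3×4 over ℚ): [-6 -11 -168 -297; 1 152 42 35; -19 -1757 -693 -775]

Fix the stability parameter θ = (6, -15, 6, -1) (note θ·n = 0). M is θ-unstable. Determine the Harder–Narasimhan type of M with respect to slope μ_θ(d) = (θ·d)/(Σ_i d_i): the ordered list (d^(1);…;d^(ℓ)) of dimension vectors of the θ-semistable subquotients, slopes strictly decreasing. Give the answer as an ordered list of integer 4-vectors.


Barcode: M ≅ I[1,1], I[1,4]^3, I[3,3]. HN layers by μ_θ (3 steps, strictly decreasing):
  μ^(1)=6; μ^(2)=5/2; μ^(3)=-9/2

((1, 0, 1, 0); (0, 0, 3, 3); (3, 3, 0, 0))


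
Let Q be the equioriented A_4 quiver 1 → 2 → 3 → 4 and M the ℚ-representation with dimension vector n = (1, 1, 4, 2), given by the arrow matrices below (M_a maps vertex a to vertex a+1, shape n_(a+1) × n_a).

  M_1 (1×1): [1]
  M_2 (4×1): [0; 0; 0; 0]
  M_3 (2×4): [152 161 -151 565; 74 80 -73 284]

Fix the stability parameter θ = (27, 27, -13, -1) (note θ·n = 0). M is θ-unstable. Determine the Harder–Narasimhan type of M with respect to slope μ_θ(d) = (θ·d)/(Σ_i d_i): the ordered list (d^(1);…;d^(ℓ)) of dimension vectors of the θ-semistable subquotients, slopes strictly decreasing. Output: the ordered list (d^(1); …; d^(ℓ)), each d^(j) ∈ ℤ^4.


Barcode: M ≅ I[1,2], I[3,3]^2, I[3,4]^2. HN layers by μ_θ (3 steps, strictly decreasing):
  μ^(1)=27; μ^(2)=-1; μ^(3)=-13

((1, 1, 0, 0); (0, 0, 0, 2); (0, 0, 4, 0))


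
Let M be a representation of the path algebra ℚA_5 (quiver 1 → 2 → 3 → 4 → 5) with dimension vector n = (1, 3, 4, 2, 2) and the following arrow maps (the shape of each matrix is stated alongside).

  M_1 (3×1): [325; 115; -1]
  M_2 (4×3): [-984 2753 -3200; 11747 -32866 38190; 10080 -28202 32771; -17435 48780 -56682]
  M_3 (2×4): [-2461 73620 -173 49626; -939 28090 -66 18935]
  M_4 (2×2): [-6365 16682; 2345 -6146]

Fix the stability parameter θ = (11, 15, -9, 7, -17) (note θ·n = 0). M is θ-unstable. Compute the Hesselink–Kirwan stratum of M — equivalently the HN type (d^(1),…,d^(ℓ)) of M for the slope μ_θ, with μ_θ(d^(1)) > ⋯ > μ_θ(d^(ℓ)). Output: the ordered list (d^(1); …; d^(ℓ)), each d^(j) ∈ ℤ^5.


Interval decomposition of M: I[1,5], I[2,3], I[2,4], I[3,3], I[5,5].
HN type (ℓ=5): μ^(1)=7; μ^(2)=3; μ^(3)=7/5; μ^(4)=-9; μ^(5)=-17

((0, 0, 0, 1, 0); (0, 2, 2, 0, 0); (1, 1, 1, 1, 1); (0, 0, 1, 0, 0); (0, 0, 0, 0, 1))


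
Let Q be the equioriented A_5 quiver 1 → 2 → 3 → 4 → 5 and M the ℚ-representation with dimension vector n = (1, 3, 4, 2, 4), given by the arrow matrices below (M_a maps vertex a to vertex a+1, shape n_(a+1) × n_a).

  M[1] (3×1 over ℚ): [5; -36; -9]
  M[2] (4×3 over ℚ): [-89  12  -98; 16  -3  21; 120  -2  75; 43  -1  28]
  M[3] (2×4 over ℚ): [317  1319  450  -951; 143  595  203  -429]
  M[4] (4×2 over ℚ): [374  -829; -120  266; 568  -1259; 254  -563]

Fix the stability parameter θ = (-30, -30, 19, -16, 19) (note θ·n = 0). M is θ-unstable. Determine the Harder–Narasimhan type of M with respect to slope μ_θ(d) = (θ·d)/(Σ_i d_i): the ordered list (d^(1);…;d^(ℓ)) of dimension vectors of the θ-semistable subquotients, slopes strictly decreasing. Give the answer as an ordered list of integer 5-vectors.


Via rank(M_{q-1}∘⋯∘M_p): M ≅ I[1,5], I[2,3], I[2,5], I[3,3], I[5,5]^2.
μ_θ-semistable layers: μ^(1)=19; μ^(2)=3/2; μ^(3)=-30

((0, 0, 2, 0, 4); (0, 0, 2, 2, 0); (1, 3, 0, 0, 0))


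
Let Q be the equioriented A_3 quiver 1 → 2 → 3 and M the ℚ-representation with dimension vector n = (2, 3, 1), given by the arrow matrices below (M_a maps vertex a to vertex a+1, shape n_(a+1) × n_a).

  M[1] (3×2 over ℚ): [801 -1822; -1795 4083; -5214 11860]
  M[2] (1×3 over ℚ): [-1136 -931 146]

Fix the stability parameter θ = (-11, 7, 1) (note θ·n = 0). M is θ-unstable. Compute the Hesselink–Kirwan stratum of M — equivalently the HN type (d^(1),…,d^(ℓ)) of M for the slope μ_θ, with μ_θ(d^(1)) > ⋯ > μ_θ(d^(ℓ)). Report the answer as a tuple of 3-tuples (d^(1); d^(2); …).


Interval decomposition of M: I[1,2], I[1,3], I[2,2].
HN type (ℓ=3): μ^(1)=7; μ^(2)=4; μ^(3)=-11

((0, 2, 0); (0, 1, 1); (2, 0, 0))


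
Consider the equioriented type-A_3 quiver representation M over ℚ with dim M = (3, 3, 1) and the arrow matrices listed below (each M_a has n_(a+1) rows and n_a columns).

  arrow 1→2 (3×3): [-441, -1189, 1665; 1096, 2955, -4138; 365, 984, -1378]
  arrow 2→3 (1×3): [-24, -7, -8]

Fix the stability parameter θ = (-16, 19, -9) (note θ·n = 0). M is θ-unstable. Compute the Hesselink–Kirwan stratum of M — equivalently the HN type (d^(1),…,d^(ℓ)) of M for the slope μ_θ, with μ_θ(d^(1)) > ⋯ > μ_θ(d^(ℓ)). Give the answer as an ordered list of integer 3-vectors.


Interval decomposition of M: I[1,2]^2, I[1,3].
HN type (ℓ=3): μ^(1)=19; μ^(2)=5; μ^(3)=-16

((0, 2, 0); (0, 1, 1); (3, 0, 0))


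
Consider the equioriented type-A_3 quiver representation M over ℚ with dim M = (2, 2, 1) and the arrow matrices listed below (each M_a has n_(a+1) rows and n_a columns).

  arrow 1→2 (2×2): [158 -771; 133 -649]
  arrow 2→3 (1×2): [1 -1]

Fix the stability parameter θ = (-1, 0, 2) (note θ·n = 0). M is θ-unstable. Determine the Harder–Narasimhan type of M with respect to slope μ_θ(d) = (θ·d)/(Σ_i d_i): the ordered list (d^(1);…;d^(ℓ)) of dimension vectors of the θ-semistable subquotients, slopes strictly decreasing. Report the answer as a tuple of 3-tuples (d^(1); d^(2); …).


Barcode: M ≅ I[1,2], I[1,3]. HN layers by μ_θ (3 steps, strictly decreasing):
  μ^(1)=2; μ^(2)=0; μ^(3)=-1

((0, 0, 1); (0, 2, 0); (2, 0, 0))


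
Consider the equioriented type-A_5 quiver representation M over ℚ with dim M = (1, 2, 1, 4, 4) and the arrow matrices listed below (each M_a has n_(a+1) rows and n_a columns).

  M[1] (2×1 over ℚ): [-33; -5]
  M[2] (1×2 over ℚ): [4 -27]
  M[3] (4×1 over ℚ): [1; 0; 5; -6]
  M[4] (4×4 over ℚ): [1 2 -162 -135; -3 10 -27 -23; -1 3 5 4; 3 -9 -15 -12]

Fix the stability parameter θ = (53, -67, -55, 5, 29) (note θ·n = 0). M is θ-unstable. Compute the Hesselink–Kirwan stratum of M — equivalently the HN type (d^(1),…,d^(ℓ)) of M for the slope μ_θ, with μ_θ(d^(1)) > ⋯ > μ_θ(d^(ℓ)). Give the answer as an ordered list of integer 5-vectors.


Interval decomposition of M: I[1,5], I[2,2], I[4,4], I[4,5]^2, I[5,5].
HN type (ℓ=4): μ^(1)=29; μ^(2)=5; μ^(3)=-23; μ^(4)=-67

((0, 0, 0, 0, 4); (0, 0, 0, 4, 0); (1, 1, 1, 0, 0); (0, 1, 0, 0, 0))


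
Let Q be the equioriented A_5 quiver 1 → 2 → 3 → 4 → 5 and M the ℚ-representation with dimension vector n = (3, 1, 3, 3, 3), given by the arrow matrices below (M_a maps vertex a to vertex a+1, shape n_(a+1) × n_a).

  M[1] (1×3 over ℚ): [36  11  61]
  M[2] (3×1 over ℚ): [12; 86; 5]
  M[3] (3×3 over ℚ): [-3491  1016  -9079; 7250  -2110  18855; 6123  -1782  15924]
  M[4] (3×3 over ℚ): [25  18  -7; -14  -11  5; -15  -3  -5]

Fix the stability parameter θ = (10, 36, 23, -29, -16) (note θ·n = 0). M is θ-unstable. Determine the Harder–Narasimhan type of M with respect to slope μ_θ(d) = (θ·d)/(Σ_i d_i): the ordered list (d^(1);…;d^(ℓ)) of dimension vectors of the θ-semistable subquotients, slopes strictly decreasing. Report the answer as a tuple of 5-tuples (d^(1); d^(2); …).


Via rank(M_{q-1}∘⋯∘M_p): M ≅ I[1,1]^2, I[1,5], I[3,3], I[3,5], I[4,5].
μ_θ-semistable layers: μ^(1)=23; μ^(2)=10; μ^(3)=24/5; μ^(4)=-22/3; μ^(5)=-16; μ^(6)=-29

((0, 0, 1, 0, 0); (2, 0, 0, 0, 0); (1, 1, 1, 1, 1); (0, 0, 1, 1, 1); (0, 0, 0, 0, 1); (0, 0, 0, 1, 0))


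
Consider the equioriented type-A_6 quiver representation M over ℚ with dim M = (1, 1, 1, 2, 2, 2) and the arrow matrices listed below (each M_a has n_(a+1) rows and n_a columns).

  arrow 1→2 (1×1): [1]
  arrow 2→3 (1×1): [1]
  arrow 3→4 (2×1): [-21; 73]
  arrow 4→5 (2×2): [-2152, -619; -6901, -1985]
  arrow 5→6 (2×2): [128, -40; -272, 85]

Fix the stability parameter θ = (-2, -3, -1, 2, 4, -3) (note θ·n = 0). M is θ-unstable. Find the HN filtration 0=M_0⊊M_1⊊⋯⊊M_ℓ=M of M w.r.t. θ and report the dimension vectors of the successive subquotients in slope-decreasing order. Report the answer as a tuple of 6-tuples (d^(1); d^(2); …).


Interval decomposition of M: I[1,5], I[4,6], I[6,6].
HN type (ℓ=6): μ^(1)=4; μ^(2)=2; μ^(3)=1; μ^(4)=-1; μ^(5)=-5/2; μ^(6)=-3

((0, 0, 0, 0, 1, 0); (0, 0, 0, 1, 0, 0); (0, 0, 0, 1, 1, 1); (0, 0, 1, 0, 0, 0); (1, 1, 0, 0, 0, 0); (0, 0, 0, 0, 0, 1))


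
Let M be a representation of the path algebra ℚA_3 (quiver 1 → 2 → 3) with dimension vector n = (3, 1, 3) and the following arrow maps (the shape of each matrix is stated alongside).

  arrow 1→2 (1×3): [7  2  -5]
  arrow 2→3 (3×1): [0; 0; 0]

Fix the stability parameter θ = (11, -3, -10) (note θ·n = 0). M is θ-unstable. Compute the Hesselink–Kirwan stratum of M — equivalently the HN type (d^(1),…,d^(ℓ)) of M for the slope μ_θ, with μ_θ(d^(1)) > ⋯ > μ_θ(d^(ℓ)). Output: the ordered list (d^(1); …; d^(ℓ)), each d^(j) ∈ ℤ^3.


Barcode: M ≅ I[1,1]^2, I[1,2], I[3,3]^3. HN layers by μ_θ (3 steps, strictly decreasing):
  μ^(1)=11; μ^(2)=4; μ^(3)=-10

((2, 0, 0); (1, 1, 0); (0, 0, 3))


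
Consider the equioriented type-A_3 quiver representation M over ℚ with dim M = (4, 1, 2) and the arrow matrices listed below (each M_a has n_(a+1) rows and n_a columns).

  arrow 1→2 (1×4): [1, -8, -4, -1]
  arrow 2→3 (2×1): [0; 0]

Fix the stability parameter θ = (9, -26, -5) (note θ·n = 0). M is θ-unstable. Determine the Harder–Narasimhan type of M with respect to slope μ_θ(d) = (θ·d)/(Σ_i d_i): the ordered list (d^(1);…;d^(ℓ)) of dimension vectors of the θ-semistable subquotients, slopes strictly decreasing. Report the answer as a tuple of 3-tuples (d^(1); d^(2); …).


Via rank(M_{q-1}∘⋯∘M_p): M ≅ I[1,1]^3, I[1,2], I[3,3]^2.
μ_θ-semistable layers: μ^(1)=9; μ^(2)=-5; μ^(3)=-17/2

((3, 0, 0); (0, 0, 2); (1, 1, 0))


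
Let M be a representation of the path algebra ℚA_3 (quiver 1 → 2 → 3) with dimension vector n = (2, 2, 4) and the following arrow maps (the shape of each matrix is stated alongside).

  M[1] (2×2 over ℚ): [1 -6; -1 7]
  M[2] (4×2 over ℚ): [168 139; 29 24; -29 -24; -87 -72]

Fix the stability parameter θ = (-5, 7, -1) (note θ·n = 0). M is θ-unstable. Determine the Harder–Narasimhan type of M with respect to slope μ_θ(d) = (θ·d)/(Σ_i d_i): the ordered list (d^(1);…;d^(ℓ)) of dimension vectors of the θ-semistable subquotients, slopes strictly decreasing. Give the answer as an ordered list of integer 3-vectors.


Barcode: M ≅ I[1,3]^2, I[3,3]^2. HN layers by μ_θ (3 steps, strictly decreasing):
  μ^(1)=3; μ^(2)=-1; μ^(3)=-5

((0, 2, 2); (0, 0, 2); (2, 0, 0))


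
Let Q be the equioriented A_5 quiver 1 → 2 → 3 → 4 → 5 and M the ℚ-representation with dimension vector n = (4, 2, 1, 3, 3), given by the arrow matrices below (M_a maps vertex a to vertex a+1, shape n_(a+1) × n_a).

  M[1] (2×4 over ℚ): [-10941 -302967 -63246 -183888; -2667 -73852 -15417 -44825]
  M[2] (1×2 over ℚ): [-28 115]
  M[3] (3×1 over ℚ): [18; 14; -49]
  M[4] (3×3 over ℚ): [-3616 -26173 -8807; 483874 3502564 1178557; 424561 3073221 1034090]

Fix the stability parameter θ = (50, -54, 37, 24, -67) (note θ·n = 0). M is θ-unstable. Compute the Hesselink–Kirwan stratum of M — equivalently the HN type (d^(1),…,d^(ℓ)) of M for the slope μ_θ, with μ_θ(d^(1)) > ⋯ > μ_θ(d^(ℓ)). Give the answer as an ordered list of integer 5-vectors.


Interval decomposition of M: I[1,1]^2, I[1,2], I[1,5], I[4,5]^2.
HN type (ℓ=3): μ^(1)=50; μ^(2)=-2; μ^(3)=-43/2

((2, 0, 0, 0, 0); (2, 2, 1, 1, 1); (0, 0, 0, 2, 2))


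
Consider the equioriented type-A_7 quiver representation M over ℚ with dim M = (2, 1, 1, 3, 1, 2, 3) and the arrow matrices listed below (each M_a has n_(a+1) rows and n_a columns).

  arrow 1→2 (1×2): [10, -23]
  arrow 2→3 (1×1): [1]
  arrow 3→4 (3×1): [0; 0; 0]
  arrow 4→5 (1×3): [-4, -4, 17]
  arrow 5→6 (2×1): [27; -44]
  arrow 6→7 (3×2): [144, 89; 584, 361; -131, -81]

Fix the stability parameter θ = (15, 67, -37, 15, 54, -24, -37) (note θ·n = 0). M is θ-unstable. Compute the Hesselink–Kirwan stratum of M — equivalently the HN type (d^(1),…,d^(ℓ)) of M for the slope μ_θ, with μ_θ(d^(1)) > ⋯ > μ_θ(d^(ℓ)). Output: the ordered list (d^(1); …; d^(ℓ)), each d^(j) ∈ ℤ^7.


Via rank(M_{q-1}∘⋯∘M_p): M ≅ I[1,1], I[1,3], I[4,4]^2, I[4,7], I[6,7], I[7,7].
μ_θ-semistable layers: μ^(1)=15; μ^(2)=2; μ^(3)=-61/2; μ^(4)=-37

((2, 1, 1, 2, 0, 0, 0); (0, 0, 0, 1, 1, 1, 1); (0, 0, 0, 0, 0, 1, 1); (0, 0, 0, 0, 0, 0, 1))


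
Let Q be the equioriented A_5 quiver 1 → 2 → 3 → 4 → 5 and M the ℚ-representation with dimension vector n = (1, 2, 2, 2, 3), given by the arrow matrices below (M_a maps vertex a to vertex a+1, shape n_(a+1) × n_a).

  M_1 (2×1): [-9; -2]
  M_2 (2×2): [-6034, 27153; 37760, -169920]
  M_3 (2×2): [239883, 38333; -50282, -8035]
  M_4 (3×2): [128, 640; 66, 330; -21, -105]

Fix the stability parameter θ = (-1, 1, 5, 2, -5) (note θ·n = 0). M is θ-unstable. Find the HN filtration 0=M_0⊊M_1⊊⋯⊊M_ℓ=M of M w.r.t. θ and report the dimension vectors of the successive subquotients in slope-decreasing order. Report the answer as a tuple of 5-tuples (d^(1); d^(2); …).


Barcode: M ≅ I[1,2], I[2,5], I[3,4], I[5,5]^2. HN layers by μ_θ (5 steps, strictly decreasing):
  μ^(1)=7/2; μ^(2)=1; μ^(3)=3/4; μ^(4)=-1; μ^(5)=-5

((0, 0, 1, 1, 0); (0, 1, 0, 0, 0); (0, 1, 1, 1, 1); (1, 0, 0, 0, 0); (0, 0, 0, 0, 2))


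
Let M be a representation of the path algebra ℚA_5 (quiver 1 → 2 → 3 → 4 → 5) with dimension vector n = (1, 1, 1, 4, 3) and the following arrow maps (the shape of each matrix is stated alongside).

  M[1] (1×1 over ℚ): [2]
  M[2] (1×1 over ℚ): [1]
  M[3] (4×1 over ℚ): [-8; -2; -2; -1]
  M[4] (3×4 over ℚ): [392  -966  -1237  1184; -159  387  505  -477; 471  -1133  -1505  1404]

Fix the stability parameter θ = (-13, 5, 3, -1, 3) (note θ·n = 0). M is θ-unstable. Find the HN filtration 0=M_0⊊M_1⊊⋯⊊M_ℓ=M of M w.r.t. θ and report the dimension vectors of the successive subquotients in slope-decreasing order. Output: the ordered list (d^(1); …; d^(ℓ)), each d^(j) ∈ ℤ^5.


Via rank(M_{q-1}∘⋯∘M_p): M ≅ I[1,5], I[4,4], I[4,5]^2.
μ_θ-semistable layers: μ^(1)=3; μ^(2)=7/3; μ^(3)=-1; μ^(4)=-13

((0, 0, 0, 0, 3); (0, 1, 1, 1, 0); (0, 0, 0, 3, 0); (1, 0, 0, 0, 0))


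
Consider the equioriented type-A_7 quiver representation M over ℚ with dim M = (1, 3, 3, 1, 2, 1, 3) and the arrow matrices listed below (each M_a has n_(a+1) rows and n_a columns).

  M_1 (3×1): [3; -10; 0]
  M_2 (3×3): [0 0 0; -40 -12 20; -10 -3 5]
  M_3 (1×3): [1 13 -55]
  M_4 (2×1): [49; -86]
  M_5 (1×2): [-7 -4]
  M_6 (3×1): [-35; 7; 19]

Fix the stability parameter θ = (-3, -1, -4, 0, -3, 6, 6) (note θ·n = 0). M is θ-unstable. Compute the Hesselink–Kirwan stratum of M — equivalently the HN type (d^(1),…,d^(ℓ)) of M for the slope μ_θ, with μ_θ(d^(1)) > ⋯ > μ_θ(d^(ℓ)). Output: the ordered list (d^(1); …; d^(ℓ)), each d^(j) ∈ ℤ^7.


Via rank(M_{q-1}∘⋯∘M_p): M ≅ I[1,2], I[2,2], I[2,7], I[3,3]^2, I[5,5], I[7,7]^2.
μ_θ-semistable layers: μ^(1)=6; μ^(2)=-1; μ^(3)=-3/2; μ^(4)=-5/2; μ^(5)=-3; μ^(6)=-4

((0, 0, 0, 0, 0, 1, 3); (0, 2, 0, 0, 0, 0, 0); (0, 0, 0, 1, 1, 0, 0); (0, 1, 1, 0, 0, 0, 0); (1, 0, 0, 0, 1, 0, 0); (0, 0, 2, 0, 0, 0, 0))


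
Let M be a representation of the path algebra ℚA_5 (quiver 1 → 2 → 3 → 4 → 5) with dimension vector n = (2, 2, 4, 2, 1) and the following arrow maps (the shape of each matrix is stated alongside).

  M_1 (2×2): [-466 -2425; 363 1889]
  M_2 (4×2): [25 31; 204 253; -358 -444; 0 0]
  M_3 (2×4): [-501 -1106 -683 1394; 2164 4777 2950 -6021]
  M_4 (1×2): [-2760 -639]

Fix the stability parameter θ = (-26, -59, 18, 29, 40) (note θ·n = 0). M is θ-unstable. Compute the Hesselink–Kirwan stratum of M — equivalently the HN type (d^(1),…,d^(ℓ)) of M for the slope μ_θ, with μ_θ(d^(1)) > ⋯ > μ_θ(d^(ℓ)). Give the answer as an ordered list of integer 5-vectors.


Barcode: M ≅ I[1,4], I[1,5], I[3,3]^2. HN layers by μ_θ (4 steps, strictly decreasing):
  μ^(1)=40; μ^(2)=29; μ^(3)=18; μ^(4)=-85/2

((0, 0, 0, 0, 1); (0, 0, 0, 2, 0); (0, 0, 4, 0, 0); (2, 2, 0, 0, 0))


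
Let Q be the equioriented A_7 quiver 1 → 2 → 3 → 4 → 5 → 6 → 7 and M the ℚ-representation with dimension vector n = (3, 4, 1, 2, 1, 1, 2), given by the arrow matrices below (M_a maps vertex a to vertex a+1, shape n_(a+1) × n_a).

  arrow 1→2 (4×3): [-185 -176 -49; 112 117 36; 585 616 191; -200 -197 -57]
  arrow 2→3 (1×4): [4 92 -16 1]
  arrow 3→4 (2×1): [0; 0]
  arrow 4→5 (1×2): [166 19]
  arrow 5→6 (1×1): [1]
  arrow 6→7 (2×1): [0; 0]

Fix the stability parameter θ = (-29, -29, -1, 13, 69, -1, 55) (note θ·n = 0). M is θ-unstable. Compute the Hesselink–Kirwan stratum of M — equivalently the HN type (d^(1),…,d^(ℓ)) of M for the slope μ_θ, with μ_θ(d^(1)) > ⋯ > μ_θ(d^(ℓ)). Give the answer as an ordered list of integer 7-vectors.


Interval decomposition of M: I[1,2]^2, I[1,3], I[2,2], I[4,4], I[4,6], I[7,7]^2.
HN type (ℓ=5): μ^(1)=55; μ^(2)=34; μ^(3)=13; μ^(4)=-1; μ^(5)=-29

((0, 0, 0, 0, 0, 0, 2); (0, 0, 0, 0, 1, 1, 0); (0, 0, 0, 2, 0, 0, 0); (0, 0, 1, 0, 0, 0, 0); (3, 4, 0, 0, 0, 0, 0))


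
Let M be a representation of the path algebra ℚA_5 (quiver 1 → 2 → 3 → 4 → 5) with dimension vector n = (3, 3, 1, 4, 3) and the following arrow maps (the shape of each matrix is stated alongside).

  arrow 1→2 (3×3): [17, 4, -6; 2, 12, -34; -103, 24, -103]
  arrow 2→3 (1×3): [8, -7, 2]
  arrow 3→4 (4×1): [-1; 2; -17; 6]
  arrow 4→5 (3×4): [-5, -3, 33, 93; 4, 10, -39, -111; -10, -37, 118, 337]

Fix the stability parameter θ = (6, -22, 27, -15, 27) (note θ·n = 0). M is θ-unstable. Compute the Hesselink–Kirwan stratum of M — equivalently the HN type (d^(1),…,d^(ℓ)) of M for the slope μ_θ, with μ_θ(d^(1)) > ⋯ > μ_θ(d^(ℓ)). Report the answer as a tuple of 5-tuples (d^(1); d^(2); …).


Via rank(M_{q-1}∘⋯∘M_p): M ≅ I[1,2]^2, I[1,5], I[4,4], I[4,5]^2.
μ_θ-semistable layers: μ^(1)=27; μ^(2)=6; μ^(3)=-8; μ^(4)=-15

((0, 0, 0, 0, 3); (0, 0, 1, 1, 0); (3, 3, 0, 0, 0); (0, 0, 0, 3, 0))


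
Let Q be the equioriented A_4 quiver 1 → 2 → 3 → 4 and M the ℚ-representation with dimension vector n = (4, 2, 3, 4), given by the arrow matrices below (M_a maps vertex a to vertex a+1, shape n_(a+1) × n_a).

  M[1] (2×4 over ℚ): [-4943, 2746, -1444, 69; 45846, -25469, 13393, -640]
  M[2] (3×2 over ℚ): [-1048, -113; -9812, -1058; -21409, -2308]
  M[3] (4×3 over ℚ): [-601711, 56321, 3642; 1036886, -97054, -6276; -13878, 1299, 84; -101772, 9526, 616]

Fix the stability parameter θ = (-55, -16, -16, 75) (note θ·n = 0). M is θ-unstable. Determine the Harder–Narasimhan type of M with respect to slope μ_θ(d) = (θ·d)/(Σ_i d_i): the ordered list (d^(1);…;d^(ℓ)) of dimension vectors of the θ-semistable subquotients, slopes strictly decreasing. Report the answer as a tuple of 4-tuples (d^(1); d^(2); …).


Interval decomposition of M: I[1,1]^2, I[1,3], I[1,4], I[3,4], I[4,4]^2.
HN type (ℓ=3): μ^(1)=75; μ^(2)=-16; μ^(3)=-55

((0, 0, 0, 4); (0, 2, 3, 0); (4, 0, 0, 0))


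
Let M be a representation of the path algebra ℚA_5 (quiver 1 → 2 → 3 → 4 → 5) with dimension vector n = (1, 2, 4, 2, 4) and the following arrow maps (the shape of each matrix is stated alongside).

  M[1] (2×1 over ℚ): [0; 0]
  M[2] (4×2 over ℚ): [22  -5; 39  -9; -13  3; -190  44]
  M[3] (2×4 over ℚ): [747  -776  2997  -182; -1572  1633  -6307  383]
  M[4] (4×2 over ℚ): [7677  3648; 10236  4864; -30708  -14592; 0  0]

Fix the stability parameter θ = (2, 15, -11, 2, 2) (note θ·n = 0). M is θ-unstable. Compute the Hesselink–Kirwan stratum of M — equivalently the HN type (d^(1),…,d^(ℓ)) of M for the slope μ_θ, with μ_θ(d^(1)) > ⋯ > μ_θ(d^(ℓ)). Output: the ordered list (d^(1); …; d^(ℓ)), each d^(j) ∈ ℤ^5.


Interval decomposition of M: I[1,1], I[2,4], I[2,5], I[3,3]^2, I[5,5]^3.
HN type (ℓ=2): μ^(1)=2; μ^(2)=-11

((1, 2, 2, 2, 4); (0, 0, 2, 0, 0))


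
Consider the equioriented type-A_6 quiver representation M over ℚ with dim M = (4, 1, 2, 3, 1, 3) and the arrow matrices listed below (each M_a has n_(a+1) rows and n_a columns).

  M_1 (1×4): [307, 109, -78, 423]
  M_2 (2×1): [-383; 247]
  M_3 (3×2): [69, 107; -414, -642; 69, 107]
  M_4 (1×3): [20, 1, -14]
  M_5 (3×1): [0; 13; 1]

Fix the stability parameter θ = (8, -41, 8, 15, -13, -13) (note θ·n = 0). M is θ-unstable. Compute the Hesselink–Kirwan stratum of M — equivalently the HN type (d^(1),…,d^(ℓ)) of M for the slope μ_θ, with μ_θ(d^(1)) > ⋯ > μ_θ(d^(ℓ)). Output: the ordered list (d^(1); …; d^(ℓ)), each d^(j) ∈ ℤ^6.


Interval decomposition of M: I[1,1]^3, I[1,4], I[3,3], I[4,4], I[4,6], I[6,6]^2.
HN type (ℓ=5): μ^(1)=15; μ^(2)=8; μ^(3)=-11/3; μ^(4)=-13; μ^(5)=-33/2

((0, 0, 0, 2, 0, 0); (3, 0, 2, 0, 0, 0); (0, 0, 0, 1, 1, 1); (0, 0, 0, 0, 0, 2); (1, 1, 0, 0, 0, 0))


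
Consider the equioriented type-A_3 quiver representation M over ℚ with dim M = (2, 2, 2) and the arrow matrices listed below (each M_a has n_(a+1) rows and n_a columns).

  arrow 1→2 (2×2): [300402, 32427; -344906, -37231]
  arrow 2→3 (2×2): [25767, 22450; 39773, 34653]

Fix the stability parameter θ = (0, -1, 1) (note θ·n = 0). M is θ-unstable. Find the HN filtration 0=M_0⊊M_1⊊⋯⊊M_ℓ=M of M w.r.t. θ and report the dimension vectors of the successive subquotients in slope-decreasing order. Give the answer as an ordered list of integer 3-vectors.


Barcode: M ≅ I[1,1], I[1,3], I[2,3]. HN layers by μ_θ (4 steps, strictly decreasing):
  μ^(1)=1; μ^(2)=0; μ^(3)=-1/2; μ^(4)=-1

((0, 0, 2); (1, 0, 0); (1, 1, 0); (0, 1, 0))


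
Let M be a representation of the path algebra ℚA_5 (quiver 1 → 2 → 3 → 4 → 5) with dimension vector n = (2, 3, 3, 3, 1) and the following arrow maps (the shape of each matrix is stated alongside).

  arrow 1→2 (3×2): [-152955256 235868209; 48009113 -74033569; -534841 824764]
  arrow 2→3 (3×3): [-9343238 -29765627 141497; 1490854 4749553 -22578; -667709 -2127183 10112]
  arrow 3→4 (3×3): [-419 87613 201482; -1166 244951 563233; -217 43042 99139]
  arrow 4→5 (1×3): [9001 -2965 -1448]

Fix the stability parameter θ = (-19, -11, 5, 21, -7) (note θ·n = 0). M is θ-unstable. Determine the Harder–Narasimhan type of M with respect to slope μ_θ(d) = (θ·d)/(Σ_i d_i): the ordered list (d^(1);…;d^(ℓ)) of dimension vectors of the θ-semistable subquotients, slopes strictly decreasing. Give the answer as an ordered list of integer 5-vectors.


Interval decomposition of M: I[1,4], I[1,5], I[2,4].
HN type (ℓ=5): μ^(1)=21; μ^(2)=7; μ^(3)=5; μ^(4)=-11; μ^(5)=-19

((0, 0, 0, 2, 0); (0, 0, 0, 1, 1); (0, 0, 3, 0, 0); (0, 3, 0, 0, 0); (2, 0, 0, 0, 0))


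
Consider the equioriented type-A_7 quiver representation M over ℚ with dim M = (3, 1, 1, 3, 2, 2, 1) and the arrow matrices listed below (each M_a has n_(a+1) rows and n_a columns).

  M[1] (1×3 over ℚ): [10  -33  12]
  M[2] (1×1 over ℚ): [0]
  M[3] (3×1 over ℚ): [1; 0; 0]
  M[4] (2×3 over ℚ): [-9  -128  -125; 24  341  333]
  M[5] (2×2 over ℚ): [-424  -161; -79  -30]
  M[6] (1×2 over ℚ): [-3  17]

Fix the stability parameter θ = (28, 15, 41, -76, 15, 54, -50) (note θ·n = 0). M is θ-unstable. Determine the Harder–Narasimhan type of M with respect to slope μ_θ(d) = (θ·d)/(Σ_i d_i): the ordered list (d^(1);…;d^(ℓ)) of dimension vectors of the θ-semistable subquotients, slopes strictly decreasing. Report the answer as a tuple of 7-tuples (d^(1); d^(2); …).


Interval decomposition of M: I[1,1]^2, I[1,2], I[3,7], I[4,4], I[4,6].
HN type (ℓ=7): μ^(1)=54; μ^(2)=28; μ^(3)=43/2; μ^(4)=15; μ^(5)=19/3; μ^(6)=-35/2; μ^(7)=-76

((0, 0, 0, 0, 0, 1, 0); (2, 0, 0, 0, 0, 0, 0); (1, 1, 0, 0, 0, 0, 0); (0, 0, 0, 0, 1, 0, 0); (0, 0, 0, 0, 1, 1, 1); (0, 0, 1, 1, 0, 0, 0); (0, 0, 0, 2, 0, 0, 0))


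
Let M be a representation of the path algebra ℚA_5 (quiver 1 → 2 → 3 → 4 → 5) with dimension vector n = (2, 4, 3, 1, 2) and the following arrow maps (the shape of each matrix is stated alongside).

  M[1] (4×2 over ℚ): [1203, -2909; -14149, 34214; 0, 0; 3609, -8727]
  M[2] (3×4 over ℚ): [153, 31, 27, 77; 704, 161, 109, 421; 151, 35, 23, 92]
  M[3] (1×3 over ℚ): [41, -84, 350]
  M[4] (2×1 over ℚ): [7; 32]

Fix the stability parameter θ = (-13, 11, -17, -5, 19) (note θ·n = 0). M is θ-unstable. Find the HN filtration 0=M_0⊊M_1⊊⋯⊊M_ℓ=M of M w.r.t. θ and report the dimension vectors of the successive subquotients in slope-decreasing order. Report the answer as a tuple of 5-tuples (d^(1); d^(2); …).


Barcode: M ≅ I[1,3], I[1,5], I[2,2], I[2,3], I[5,5]. HN layers by μ_θ (5 steps, strictly decreasing):
  μ^(1)=19; μ^(2)=11; μ^(3)=-3; μ^(4)=-11/3; μ^(5)=-13

((0, 0, 0, 0, 2); (0, 1, 0, 0, 0); (0, 2, 2, 0, 0); (0, 1, 1, 1, 0); (2, 0, 0, 0, 0))


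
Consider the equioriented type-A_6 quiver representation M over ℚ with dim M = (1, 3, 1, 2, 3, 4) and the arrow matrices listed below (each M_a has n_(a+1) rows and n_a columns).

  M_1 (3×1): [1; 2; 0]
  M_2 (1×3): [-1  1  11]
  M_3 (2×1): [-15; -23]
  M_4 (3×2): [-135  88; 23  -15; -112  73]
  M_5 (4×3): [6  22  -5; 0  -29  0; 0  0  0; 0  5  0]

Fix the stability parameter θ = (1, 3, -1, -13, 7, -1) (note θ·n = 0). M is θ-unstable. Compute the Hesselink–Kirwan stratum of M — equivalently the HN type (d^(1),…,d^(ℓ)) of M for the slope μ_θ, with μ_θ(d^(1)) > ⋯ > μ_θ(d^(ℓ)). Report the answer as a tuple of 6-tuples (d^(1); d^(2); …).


Barcode: M ≅ I[1,6], I[2,2]^2, I[4,6], I[5,5], I[6,6]^2. HN layers by μ_θ (5 steps, strictly decreasing):
  μ^(1)=7; μ^(2)=3; μ^(3)=-1; μ^(4)=-5/2; μ^(5)=-13

((0, 0, 0, 0, 1, 0); (0, 2, 0, 0, 2, 2); (0, 0, 0, 0, 0, 2); (1, 1, 1, 1, 0, 0); (0, 0, 0, 1, 0, 0))


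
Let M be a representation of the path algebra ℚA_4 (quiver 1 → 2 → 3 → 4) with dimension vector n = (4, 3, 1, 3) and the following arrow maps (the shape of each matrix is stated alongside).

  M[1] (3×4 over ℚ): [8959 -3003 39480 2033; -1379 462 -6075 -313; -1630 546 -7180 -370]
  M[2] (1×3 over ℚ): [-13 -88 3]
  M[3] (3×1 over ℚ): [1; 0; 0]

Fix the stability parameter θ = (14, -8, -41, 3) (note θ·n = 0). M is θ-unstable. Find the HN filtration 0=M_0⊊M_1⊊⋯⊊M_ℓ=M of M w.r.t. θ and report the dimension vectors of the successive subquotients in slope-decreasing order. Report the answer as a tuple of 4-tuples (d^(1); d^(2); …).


Via rank(M_{q-1}∘⋯∘M_p): M ≅ I[1,1]^2, I[1,2], I[1,4], I[2,2], I[4,4]^2.
μ_θ-semistable layers: μ^(1)=14; μ^(2)=3; μ^(3)=-8; μ^(4)=-35/3

((2, 0, 0, 0); (1, 1, 0, 3); (0, 1, 0, 0); (1, 1, 1, 0))


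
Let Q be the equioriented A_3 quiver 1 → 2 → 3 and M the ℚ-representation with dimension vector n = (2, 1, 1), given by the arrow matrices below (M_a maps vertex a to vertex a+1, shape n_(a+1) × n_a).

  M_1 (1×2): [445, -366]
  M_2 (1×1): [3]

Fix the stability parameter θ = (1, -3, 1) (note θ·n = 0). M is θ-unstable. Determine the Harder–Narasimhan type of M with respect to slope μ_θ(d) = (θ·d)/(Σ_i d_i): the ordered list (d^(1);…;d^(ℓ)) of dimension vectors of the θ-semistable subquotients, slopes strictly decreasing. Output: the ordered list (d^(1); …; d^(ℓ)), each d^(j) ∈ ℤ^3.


Interval decomposition of M: I[1,1], I[1,3].
HN type (ℓ=2): μ^(1)=1; μ^(2)=-1

((1, 0, 1); (1, 1, 0))


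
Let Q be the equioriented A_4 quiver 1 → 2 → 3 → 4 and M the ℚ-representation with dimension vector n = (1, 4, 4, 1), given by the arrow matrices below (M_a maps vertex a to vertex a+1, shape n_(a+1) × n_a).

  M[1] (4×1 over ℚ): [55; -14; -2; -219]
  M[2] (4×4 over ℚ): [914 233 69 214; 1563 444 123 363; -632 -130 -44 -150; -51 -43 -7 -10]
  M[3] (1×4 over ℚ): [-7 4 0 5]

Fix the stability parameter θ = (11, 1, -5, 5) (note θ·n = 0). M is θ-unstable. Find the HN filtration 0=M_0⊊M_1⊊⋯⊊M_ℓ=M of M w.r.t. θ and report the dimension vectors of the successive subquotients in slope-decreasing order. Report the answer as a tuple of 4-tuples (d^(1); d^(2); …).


Barcode: M ≅ I[1,4], I[2,2], I[2,3]^2, I[3,3]. HN layers by μ_θ (5 steps, strictly decreasing):
  μ^(1)=5; μ^(2)=7/3; μ^(3)=1; μ^(4)=-2; μ^(5)=-5

((0, 0, 0, 1); (1, 1, 1, 0); (0, 1, 0, 0); (0, 2, 2, 0); (0, 0, 1, 0))


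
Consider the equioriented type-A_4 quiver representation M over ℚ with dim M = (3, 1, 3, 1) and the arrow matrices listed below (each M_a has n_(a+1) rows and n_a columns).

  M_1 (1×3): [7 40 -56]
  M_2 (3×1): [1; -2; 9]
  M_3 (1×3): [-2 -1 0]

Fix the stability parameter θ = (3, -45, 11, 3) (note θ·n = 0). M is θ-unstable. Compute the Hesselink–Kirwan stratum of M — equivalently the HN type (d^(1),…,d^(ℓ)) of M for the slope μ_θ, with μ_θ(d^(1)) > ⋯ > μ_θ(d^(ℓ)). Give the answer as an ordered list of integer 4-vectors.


Barcode: M ≅ I[1,1]^2, I[1,3], I[3,3], I[3,4]. HN layers by μ_θ (4 steps, strictly decreasing):
  μ^(1)=11; μ^(2)=7; μ^(3)=3; μ^(4)=-21

((0, 0, 2, 0); (0, 0, 1, 1); (2, 0, 0, 0); (1, 1, 0, 0))


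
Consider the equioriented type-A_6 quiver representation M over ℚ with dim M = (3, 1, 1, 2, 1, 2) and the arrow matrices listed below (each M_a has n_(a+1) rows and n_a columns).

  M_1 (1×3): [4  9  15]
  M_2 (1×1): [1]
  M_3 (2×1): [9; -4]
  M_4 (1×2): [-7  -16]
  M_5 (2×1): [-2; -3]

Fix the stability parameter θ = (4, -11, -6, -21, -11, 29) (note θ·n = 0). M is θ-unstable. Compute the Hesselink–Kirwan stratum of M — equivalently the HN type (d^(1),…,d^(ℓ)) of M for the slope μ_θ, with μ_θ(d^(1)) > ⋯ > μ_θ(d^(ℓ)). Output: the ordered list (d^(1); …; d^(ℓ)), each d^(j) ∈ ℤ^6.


Interval decomposition of M: I[1,1]^2, I[1,6], I[4,4], I[6,6].
HN type (ℓ=4): μ^(1)=29; μ^(2)=4; μ^(3)=-9; μ^(4)=-21

((0, 0, 0, 0, 0, 2); (2, 0, 0, 0, 0, 0); (1, 1, 1, 1, 1, 0); (0, 0, 0, 1, 0, 0))


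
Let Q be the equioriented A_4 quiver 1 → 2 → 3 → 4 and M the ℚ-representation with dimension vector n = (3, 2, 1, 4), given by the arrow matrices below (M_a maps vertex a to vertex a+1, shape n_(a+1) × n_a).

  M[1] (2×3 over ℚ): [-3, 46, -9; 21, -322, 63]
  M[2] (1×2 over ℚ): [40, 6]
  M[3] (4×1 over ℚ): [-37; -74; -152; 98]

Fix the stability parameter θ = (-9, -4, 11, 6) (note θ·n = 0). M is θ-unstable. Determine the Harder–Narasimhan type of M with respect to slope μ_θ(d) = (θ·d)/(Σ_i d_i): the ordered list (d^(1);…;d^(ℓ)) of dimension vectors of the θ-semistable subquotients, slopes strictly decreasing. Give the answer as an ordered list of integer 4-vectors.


Via rank(M_{q-1}∘⋯∘M_p): M ≅ I[1,1]^2, I[1,4], I[2,2], I[4,4]^3.
μ_θ-semistable layers: μ^(1)=17/2; μ^(2)=6; μ^(3)=-4; μ^(4)=-9

((0, 0, 1, 1); (0, 0, 0, 3); (0, 2, 0, 0); (3, 0, 0, 0))


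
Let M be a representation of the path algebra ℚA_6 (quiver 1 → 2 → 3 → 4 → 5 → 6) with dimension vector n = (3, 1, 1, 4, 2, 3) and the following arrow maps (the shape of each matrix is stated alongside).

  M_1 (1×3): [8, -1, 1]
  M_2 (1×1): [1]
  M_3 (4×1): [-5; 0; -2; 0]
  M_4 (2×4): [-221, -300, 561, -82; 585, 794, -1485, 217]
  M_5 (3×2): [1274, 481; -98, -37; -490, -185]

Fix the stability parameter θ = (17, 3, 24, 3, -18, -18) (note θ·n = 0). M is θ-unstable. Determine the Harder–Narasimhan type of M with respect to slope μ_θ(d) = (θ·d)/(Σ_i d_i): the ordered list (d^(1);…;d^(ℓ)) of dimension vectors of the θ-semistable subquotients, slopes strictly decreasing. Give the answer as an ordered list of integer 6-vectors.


Via rank(M_{q-1}∘⋯∘M_p): M ≅ I[1,1]^2, I[1,6], I[4,4]^2, I[4,5], I[6,6]^2.
μ_θ-semistable layers: μ^(1)=17; μ^(2)=3; μ^(3)=11/6; μ^(4)=-15/2; μ^(5)=-18

((2, 0, 0, 0, 0, 0); (0, 0, 0, 2, 0, 0); (1, 1, 1, 1, 1, 1); (0, 0, 0, 1, 1, 0); (0, 0, 0, 0, 0, 2))


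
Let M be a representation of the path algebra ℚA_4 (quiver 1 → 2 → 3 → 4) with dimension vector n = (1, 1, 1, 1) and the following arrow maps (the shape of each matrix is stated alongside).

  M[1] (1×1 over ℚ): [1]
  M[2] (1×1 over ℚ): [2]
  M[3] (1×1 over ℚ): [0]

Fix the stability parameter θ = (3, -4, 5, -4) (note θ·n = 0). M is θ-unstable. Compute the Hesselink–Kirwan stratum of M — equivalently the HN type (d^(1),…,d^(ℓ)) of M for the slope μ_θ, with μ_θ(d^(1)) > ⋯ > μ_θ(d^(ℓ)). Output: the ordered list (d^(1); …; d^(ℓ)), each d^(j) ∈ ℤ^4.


Interval decomposition of M: I[1,3], I[4,4].
HN type (ℓ=3): μ^(1)=5; μ^(2)=-1/2; μ^(3)=-4

((0, 0, 1, 0); (1, 1, 0, 0); (0, 0, 0, 1))


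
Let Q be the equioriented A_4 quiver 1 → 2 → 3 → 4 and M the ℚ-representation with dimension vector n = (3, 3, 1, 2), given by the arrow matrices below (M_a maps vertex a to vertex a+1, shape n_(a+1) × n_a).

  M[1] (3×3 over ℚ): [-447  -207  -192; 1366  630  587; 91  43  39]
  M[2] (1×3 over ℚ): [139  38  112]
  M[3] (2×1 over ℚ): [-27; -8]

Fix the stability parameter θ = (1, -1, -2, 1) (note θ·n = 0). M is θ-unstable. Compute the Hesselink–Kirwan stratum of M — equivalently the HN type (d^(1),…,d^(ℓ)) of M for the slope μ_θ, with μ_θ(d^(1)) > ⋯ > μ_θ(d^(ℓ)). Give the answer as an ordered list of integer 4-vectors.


Via rank(M_{q-1}∘⋯∘M_p): M ≅ I[1,1], I[1,2], I[1,4], I[2,2], I[4,4].
μ_θ-semistable layers: μ^(1)=1; μ^(2)=0; μ^(3)=-2/3; μ^(4)=-1

((1, 0, 0, 2); (1, 1, 0, 0); (1, 1, 1, 0); (0, 1, 0, 0))


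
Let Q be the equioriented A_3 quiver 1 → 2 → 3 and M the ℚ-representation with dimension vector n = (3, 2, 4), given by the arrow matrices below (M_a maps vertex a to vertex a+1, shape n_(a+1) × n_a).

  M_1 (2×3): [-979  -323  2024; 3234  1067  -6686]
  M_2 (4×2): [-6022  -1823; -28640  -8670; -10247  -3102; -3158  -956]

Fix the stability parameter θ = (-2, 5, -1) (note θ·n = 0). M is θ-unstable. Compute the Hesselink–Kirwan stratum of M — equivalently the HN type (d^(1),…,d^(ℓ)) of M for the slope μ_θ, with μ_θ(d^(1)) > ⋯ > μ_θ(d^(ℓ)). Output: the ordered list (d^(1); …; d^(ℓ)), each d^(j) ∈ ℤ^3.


Interval decomposition of M: I[1,1], I[1,3]^2, I[3,3]^2.
HN type (ℓ=3): μ^(1)=2; μ^(2)=-1; μ^(3)=-2

((0, 2, 2); (0, 0, 2); (3, 0, 0))


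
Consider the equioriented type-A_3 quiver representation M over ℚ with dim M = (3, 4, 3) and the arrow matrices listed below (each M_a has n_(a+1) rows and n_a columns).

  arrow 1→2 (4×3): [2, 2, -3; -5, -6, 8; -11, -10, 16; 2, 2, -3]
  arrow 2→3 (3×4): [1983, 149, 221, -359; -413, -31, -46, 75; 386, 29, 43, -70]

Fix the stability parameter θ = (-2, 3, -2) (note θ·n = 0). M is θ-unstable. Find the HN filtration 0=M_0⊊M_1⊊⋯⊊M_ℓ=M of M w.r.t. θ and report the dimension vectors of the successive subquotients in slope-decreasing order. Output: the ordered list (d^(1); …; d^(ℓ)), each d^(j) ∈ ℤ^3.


Barcode: M ≅ I[1,1], I[1,2], I[1,3], I[2,3]^2. HN layers by μ_θ (3 steps, strictly decreasing):
  μ^(1)=3; μ^(2)=1/2; μ^(3)=-2

((0, 1, 0); (0, 3, 3); (3, 0, 0))


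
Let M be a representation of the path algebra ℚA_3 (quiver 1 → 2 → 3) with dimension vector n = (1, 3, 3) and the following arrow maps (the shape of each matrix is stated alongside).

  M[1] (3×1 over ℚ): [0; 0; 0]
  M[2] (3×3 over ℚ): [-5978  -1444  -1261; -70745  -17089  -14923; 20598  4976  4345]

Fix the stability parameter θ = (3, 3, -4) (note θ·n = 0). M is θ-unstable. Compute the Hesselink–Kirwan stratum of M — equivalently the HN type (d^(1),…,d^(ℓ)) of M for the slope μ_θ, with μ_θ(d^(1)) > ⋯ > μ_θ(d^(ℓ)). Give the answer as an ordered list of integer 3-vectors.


Via rank(M_{q-1}∘⋯∘M_p): M ≅ I[1,1], I[2,2], I[2,3]^2, I[3,3].
μ_θ-semistable layers: μ^(1)=3; μ^(2)=-1/2; μ^(3)=-4

((1, 1, 0); (0, 2, 2); (0, 0, 1))
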